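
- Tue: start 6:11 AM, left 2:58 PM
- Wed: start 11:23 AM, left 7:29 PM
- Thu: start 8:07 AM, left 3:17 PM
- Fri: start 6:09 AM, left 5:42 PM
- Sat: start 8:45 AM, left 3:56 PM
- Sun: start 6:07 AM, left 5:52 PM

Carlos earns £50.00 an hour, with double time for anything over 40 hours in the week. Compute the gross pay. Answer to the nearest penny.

Tue: 6:11 AM–2:58 PM = 8 h 47 min
Wed: 11:23 AM–7:29 PM = 8 h 6 min
Thu: 8:07 AM–3:17 PM = 7 h 10 min
Fri: 6:09 AM–5:42 PM = 11 h 33 min
Sat: 8:45 AM–3:56 PM = 7 h 11 min
Sun: 6:07 AM–5:52 PM = 11 h 45 min
Total worked: 54 h 32 min = 3272 min.
Regular 40 h 0 min = 2400 min at £50.00/h; overtime 14 h 32 min = 872 min at £100.00/h.
Pay = (2400 × £50.00 + 872 × £100.00) ÷ 60 = £3453.33.

£3453.33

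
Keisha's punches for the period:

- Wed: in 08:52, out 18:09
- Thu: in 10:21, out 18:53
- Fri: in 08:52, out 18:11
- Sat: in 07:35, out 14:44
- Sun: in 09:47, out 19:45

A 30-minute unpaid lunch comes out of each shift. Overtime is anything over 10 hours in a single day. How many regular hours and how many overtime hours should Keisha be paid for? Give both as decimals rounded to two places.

Regular 41.75 hours, overtime 0.00 hours

Wed: 08:52–18:09 = 9 h 17 min; less 30 min break → 8 h 47 min
Thu: 10:21–18:53 = 8 h 32 min; less 30 min break → 8 h 2 min
Fri: 08:52–18:11 = 9 h 19 min; less 30 min break → 8 h 49 min
Sat: 07:35–14:44 = 7 h 9 min; less 30 min break → 6 h 39 min
Sun: 09:47–19:45 = 9 h 58 min; less 30 min break → 9 h 28 min
Wed reg 8 h 47 min / OT 0 h 0 min; Thu reg 8 h 2 min / OT 0 h 0 min; Fri reg 8 h 49 min / OT 0 h 0 min; Sat reg 6 h 39 min / OT 0 h 0 min; Sun reg 9 h 28 min / OT 0 h 0 min.
Totals: regular 41 h 45 min, overtime 0 h 0 min.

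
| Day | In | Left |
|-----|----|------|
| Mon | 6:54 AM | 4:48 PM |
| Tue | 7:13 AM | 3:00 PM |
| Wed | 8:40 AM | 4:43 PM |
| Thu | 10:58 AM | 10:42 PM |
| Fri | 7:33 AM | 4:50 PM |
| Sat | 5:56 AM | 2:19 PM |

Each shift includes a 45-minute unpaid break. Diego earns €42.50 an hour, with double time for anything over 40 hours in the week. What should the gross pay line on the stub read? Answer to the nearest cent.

€2603.83

Mon: 6:54 AM–4:48 PM = 9 h 54 min; less 45 min break → 9 h 9 min
Tue: 7:13 AM–3:00 PM = 7 h 47 min; less 45 min break → 7 h 2 min
Wed: 8:40 AM–4:43 PM = 8 h 3 min; less 45 min break → 7 h 18 min
Thu: 10:58 AM–10:42 PM = 11 h 44 min; less 45 min break → 10 h 59 min
Fri: 7:33 AM–4:50 PM = 9 h 17 min; less 45 min break → 8 h 32 min
Sat: 5:56 AM–2:19 PM = 8 h 23 min; less 45 min break → 7 h 38 min
Total worked: 50 h 38 min = 3038 min.
Regular 40 h 0 min = 2400 min at €42.50/h; overtime 10 h 38 min = 638 min at €85.00/h.
Pay = (2400 × €42.50 + 638 × €85.00) ÷ 60 = €2603.83.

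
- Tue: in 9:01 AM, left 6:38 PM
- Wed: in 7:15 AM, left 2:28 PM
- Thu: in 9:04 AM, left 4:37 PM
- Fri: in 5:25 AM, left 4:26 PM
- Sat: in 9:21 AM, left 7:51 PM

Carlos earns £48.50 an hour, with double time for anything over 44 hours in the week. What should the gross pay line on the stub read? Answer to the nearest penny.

Tue: 9:01 AM–6:38 PM = 9 h 37 min
Wed: 7:15 AM–2:28 PM = 7 h 13 min
Thu: 9:04 AM–4:37 PM = 7 h 33 min
Fri: 5:25 AM–4:26 PM = 11 h 1 min
Sat: 9:21 AM–7:51 PM = 10 h 30 min
Total worked: 45 h 54 min = 2754 min.
Regular 44 h 0 min = 2640 min at £48.50/h; overtime 1 h 54 min = 114 min at £97.00/h.
Pay = (2640 × £48.50 + 114 × £97.00) ÷ 60 = £2318.30.

£2318.30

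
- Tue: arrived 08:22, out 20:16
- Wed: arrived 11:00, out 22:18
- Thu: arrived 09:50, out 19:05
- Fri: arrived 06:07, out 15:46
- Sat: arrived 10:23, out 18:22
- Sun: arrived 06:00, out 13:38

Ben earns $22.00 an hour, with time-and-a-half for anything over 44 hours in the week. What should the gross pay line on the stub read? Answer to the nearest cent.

$1420.65

Tue: 08:22–20:16 = 11 h 54 min
Wed: 11:00–22:18 = 11 h 18 min
Thu: 09:50–19:05 = 9 h 15 min
Fri: 06:07–15:46 = 9 h 39 min
Sat: 10:23–18:22 = 7 h 59 min
Sun: 06:00–13:38 = 7 h 38 min
Total worked: 57 h 43 min = 3463 min.
Regular 44 h 0 min = 2640 min at $22.00/h; overtime 13 h 43 min = 823 min at $33.00/h.
Pay = (2640 × $22.00 + 823 × $33.00) ÷ 60 = $1420.65.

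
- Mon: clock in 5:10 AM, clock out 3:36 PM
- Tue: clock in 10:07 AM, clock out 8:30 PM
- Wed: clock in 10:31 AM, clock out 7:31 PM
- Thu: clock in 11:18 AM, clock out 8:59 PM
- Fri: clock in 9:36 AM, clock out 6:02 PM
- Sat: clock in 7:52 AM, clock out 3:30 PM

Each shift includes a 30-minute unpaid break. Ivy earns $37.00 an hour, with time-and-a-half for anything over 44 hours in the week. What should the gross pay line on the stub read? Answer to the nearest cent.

Mon: 5:10 AM–3:36 PM = 10 h 26 min; less 30 min break → 9 h 56 min
Tue: 10:07 AM–8:30 PM = 10 h 23 min; less 30 min break → 9 h 53 min
Wed: 10:31 AM–7:31 PM = 9 h 0 min; less 30 min break → 8 h 30 min
Thu: 11:18 AM–8:59 PM = 9 h 41 min; less 30 min break → 9 h 11 min
Fri: 9:36 AM–6:02 PM = 8 h 26 min; less 30 min break → 7 h 56 min
Sat: 7:52 AM–3:30 PM = 7 h 38 min; less 30 min break → 7 h 8 min
Total worked: 52 h 34 min = 3154 min.
Regular 44 h 0 min = 2640 min at $37.00/h; overtime 8 h 34 min = 514 min at $55.50/h.
Pay = (2640 × $37.00 + 514 × $55.50) ÷ 60 = $2103.45.

$2103.45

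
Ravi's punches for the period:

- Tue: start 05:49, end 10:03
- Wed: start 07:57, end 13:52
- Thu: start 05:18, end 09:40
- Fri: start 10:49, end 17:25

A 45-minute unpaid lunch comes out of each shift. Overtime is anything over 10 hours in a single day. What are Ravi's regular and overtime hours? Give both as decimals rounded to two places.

Tue: 05:49–10:03 = 4 h 14 min; less 45 min break → 3 h 29 min
Wed: 07:57–13:52 = 5 h 55 min; less 45 min break → 5 h 10 min
Thu: 05:18–09:40 = 4 h 22 min; less 45 min break → 3 h 37 min
Fri: 10:49–17:25 = 6 h 36 min; less 45 min break → 5 h 51 min
Tue reg 3 h 29 min / OT 0 h 0 min; Wed reg 5 h 10 min / OT 0 h 0 min; Thu reg 3 h 37 min / OT 0 h 0 min; Fri reg 5 h 51 min / OT 0 h 0 min.
Totals: regular 18 h 7 min, overtime 0 h 0 min.

Regular 18.12 hours, overtime 0.00 hours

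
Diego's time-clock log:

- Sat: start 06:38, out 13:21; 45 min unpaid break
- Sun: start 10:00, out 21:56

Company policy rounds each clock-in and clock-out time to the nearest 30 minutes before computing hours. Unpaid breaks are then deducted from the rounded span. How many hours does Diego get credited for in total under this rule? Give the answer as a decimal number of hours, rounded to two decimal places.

Sat: in 06:38→06:30, out 13:21→13:30; 7 h 0 min − 45 min = 6 h 15 min
Sun: in 10:00→10:00, out 21:56→22:00; 12 h 0 min
Total credited: 18 h 15 min.

18.25 hours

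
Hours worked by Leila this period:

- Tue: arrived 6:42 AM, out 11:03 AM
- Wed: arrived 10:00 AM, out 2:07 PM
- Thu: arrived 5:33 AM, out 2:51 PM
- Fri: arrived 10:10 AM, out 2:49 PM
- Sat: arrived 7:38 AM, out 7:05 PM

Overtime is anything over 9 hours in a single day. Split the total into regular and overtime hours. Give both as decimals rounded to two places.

Regular 31.12 hours, overtime 2.75 hours

Tue: 6:42 AM–11:03 AM = 4 h 21 min
Wed: 10:00 AM–2:07 PM = 4 h 7 min
Thu: 5:33 AM–2:51 PM = 9 h 18 min
Fri: 10:10 AM–2:49 PM = 4 h 39 min
Sat: 7:38 AM–7:05 PM = 11 h 27 min
Tue reg 4 h 21 min / OT 0 h 0 min; Wed reg 4 h 7 min / OT 0 h 0 min; Thu reg 9 h 0 min / OT 0 h 18 min; Fri reg 4 h 39 min / OT 0 h 0 min; Sat reg 9 h 0 min / OT 2 h 27 min.
Totals: regular 31 h 7 min, overtime 2 h 45 min.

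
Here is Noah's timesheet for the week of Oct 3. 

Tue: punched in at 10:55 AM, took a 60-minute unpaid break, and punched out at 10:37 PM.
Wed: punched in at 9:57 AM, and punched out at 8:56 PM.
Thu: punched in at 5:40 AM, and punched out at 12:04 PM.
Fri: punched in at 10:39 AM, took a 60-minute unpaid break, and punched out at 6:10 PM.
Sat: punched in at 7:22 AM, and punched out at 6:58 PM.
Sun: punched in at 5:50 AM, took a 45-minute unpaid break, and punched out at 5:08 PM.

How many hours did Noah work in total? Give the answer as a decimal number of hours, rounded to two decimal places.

56.75 hours

Tue: 10:55 AM–10:37 PM = 11 h 42 min; less 60 min break → 10 h 42 min
Wed: 9:57 AM–8:56 PM = 10 h 59 min
Thu: 5:40 AM–12:04 PM = 6 h 24 min
Fri: 10:39 AM–6:10 PM = 7 h 31 min; less 60 min break → 6 h 31 min
Sat: 7:22 AM–6:58 PM = 11 h 36 min
Sun: 5:50 AM–5:08 PM = 11 h 18 min; less 45 min break → 10 h 33 min
Total: 10 h 42 min + 10 h 59 min + 6 h 24 min + 6 h 31 min + 11 h 36 min + 10 h 33 min = 56 h 45 min.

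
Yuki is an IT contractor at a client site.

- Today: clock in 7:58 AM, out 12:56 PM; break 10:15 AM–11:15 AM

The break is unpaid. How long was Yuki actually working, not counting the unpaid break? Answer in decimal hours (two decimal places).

3.97 hours

Today: 7:58 AM–12:56 PM = 4 h 58 min; less 60 min break → 3 h 58 min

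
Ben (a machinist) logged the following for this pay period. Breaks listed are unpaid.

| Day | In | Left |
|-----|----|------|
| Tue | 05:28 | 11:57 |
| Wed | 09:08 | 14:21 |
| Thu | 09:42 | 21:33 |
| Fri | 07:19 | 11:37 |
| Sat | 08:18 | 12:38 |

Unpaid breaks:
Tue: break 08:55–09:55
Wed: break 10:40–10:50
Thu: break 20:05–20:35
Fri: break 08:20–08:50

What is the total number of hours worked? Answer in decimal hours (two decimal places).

Tue: 05:28–11:57 = 6 h 29 min; less 60 min break → 5 h 29 min
Wed: 09:08–14:21 = 5 h 13 min; less 10 min break → 5 h 3 min
Thu: 09:42–21:33 = 11 h 51 min; less 30 min break → 11 h 21 min
Fri: 07:19–11:37 = 4 h 18 min; less 30 min break → 3 h 48 min
Sat: 08:18–12:38 = 4 h 20 min
Total: 5 h 29 min + 5 h 3 min + 11 h 21 min + 3 h 48 min + 4 h 20 min = 30 h 1 min.

30.02 hours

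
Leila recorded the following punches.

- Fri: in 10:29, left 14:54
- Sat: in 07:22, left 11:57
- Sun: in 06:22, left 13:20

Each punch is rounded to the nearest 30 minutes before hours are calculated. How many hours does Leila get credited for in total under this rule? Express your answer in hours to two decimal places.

Fri: in 10:29→10:30, out 14:54→15:00; 4 h 30 min
Sat: in 07:22→07:30, out 11:57→12:00; 4 h 30 min
Sun: in 06:22→06:30, out 13:20→13:30; 7 h 0 min
Total credited: 16 h 0 min.

16.00 hours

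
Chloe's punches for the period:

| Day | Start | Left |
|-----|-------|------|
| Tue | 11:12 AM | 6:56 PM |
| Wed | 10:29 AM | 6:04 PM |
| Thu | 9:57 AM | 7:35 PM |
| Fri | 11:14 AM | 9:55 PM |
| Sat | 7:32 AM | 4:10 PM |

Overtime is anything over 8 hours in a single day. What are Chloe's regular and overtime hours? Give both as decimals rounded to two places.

Tue: 11:12 AM–6:56 PM = 7 h 44 min
Wed: 10:29 AM–6:04 PM = 7 h 35 min
Thu: 9:57 AM–7:35 PM = 9 h 38 min
Fri: 11:14 AM–9:55 PM = 10 h 41 min
Sat: 7:32 AM–4:10 PM = 8 h 38 min
Tue reg 7 h 44 min / OT 0 h 0 min; Wed reg 7 h 35 min / OT 0 h 0 min; Thu reg 8 h 0 min / OT 1 h 38 min; Fri reg 8 h 0 min / OT 2 h 41 min; Sat reg 8 h 0 min / OT 0 h 38 min.
Totals: regular 39 h 19 min, overtime 4 h 57 min.

Regular 39.32 hours, overtime 4.95 hours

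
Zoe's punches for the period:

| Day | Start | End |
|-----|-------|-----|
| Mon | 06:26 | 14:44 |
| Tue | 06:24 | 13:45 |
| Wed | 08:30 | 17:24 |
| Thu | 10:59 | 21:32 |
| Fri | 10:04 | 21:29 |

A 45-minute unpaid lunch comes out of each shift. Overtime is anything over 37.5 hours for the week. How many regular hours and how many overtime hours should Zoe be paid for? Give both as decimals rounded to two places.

Mon: 06:26–14:44 = 8 h 18 min; less 45 min break → 7 h 33 min
Tue: 06:24–13:45 = 7 h 21 min; less 45 min break → 6 h 36 min
Wed: 08:30–17:24 = 8 h 54 min; less 45 min break → 8 h 9 min
Thu: 10:59–21:32 = 10 h 33 min; less 45 min break → 9 h 48 min
Fri: 10:04–21:29 = 11 h 25 min; less 45 min break → 10 h 40 min
Total worked: 42 h 46 min = 42.77 h.
Threshold 37.5 h → overtime 5 h 16 min, regular 37 h 30 min.

Regular 37.50 hours, overtime 5.27 hours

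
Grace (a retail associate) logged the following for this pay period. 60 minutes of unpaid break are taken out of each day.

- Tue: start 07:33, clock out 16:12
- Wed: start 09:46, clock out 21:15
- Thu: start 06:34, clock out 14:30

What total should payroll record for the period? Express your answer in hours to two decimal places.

Tue: 07:33–16:12 = 8 h 39 min; less 60 min break → 7 h 39 min
Wed: 09:46–21:15 = 11 h 29 min; less 60 min break → 10 h 29 min
Thu: 06:34–14:30 = 7 h 56 min; less 60 min break → 6 h 56 min
Total: 7 h 39 min + 10 h 29 min + 6 h 56 min = 25 h 4 min.

25.07 hours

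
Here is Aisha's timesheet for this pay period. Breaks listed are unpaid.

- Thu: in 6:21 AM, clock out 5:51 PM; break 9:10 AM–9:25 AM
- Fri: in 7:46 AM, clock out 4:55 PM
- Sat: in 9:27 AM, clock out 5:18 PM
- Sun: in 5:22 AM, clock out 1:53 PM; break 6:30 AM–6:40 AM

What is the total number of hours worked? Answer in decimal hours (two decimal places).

Thu: 6:21 AM–5:51 PM = 11 h 30 min; less 15 min break → 11 h 15 min
Fri: 7:46 AM–4:55 PM = 9 h 9 min
Sat: 9:27 AM–5:18 PM = 7 h 51 min
Sun: 5:22 AM–1:53 PM = 8 h 31 min; less 10 min break → 8 h 21 min
Total: 11 h 15 min + 9 h 9 min + 7 h 51 min + 8 h 21 min = 36 h 36 min.

36.60 hours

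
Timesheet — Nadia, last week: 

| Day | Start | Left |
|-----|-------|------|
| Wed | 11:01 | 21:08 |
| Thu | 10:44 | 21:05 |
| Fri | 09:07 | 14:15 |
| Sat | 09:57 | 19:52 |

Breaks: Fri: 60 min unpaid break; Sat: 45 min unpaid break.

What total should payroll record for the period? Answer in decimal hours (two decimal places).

33.77 hours

Wed: 11:01–21:08 = 10 h 7 min
Thu: 10:44–21:05 = 10 h 21 min
Fri: 09:07–14:15 = 5 h 8 min; less 60 min break → 4 h 8 min
Sat: 09:57–19:52 = 9 h 55 min; less 45 min break → 9 h 10 min
Total: 10 h 7 min + 10 h 21 min + 4 h 8 min + 9 h 10 min = 33 h 46 min.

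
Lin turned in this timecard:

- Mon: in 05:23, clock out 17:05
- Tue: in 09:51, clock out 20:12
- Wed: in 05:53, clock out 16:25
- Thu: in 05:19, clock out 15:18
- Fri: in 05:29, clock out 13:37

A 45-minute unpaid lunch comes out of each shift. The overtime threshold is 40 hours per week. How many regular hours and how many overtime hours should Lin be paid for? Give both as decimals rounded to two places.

Mon: 05:23–17:05 = 11 h 42 min; less 45 min break → 10 h 57 min
Tue: 09:51–20:12 = 10 h 21 min; less 45 min break → 9 h 36 min
Wed: 05:53–16:25 = 10 h 32 min; less 45 min break → 9 h 47 min
Thu: 05:19–15:18 = 9 h 59 min; less 45 min break → 9 h 14 min
Fri: 05:29–13:37 = 8 h 8 min; less 45 min break → 7 h 23 min
Total worked: 46 h 57 min = 46.95 h.
Threshold 40 h → overtime 6 h 57 min, regular 40 h 0 min.

Regular 40.00 hours, overtime 6.95 hours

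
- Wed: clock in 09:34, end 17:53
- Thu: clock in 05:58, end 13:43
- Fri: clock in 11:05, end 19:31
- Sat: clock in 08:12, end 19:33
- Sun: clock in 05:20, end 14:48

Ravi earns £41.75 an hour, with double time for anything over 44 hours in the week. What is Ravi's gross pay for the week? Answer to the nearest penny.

Wed: 09:34–17:53 = 8 h 19 min
Thu: 05:58–13:43 = 7 h 45 min
Fri: 11:05–19:31 = 8 h 26 min
Sat: 08:12–19:33 = 11 h 21 min
Sun: 05:20–14:48 = 9 h 28 min
Total worked: 45 h 19 min = 2719 min.
Regular 44 h 0 min = 2640 min at £41.75/h; overtime 1 h 19 min = 79 min at £83.50/h.
Pay = (2640 × £41.75 + 79 × £83.50) ÷ 60 = £1946.94.

£1946.94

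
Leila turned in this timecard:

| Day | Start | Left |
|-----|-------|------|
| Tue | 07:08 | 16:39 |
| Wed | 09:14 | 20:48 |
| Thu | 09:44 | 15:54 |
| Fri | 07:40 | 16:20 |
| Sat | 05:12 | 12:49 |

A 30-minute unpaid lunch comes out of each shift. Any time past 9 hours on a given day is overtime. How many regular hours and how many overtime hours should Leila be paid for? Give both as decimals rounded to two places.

Tue: 07:08–16:39 = 9 h 31 min; less 30 min break → 9 h 1 min
Wed: 09:14–20:48 = 11 h 34 min; less 30 min break → 11 h 4 min
Thu: 09:44–15:54 = 6 h 10 min; less 30 min break → 5 h 40 min
Fri: 07:40–16:20 = 8 h 40 min; less 30 min break → 8 h 10 min
Sat: 05:12–12:49 = 7 h 37 min; less 30 min break → 7 h 7 min
Tue reg 9 h 0 min / OT 0 h 1 min; Wed reg 9 h 0 min / OT 2 h 4 min; Thu reg 5 h 40 min / OT 0 h 0 min; Fri reg 8 h 10 min / OT 0 h 0 min; Sat reg 7 h 7 min / OT 0 h 0 min.
Totals: regular 38 h 57 min, overtime 2 h 5 min.

Regular 38.95 hours, overtime 2.08 hours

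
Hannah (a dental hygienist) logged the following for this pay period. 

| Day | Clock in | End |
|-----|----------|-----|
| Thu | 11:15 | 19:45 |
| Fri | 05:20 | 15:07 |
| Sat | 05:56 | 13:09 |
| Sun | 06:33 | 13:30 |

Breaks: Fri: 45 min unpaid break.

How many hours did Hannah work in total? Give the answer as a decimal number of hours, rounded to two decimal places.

Thu: 11:15–19:45 = 8 h 30 min
Fri: 05:20–15:07 = 9 h 47 min; less 45 min break → 9 h 2 min
Sat: 05:56–13:09 = 7 h 13 min
Sun: 06:33–13:30 = 6 h 57 min
Total: 8 h 30 min + 9 h 2 min + 7 h 13 min + 6 h 57 min = 31 h 42 min.

31.70 hours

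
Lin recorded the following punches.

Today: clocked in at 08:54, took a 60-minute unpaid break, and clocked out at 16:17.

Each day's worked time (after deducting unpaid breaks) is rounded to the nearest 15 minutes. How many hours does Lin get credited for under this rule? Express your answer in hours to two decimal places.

6.50 hours

Today: 08:54–16:17 = 7 h 23 min − 60 min = 6 h 23 min → rounds to 6 h 30 min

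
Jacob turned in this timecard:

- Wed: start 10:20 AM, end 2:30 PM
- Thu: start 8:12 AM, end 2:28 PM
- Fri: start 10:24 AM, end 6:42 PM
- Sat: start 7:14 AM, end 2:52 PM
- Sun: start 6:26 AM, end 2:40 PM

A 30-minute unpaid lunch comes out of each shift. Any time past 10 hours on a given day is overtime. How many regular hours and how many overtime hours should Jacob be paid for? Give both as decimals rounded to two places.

Regular 32.10 hours, overtime 0.00 hours

Wed: 10:20 AM–2:30 PM = 4 h 10 min; less 30 min break → 3 h 40 min
Thu: 8:12 AM–2:28 PM = 6 h 16 min; less 30 min break → 5 h 46 min
Fri: 10:24 AM–6:42 PM = 8 h 18 min; less 30 min break → 7 h 48 min
Sat: 7:14 AM–2:52 PM = 7 h 38 min; less 30 min break → 7 h 8 min
Sun: 6:26 AM–2:40 PM = 8 h 14 min; less 30 min break → 7 h 44 min
Wed reg 3 h 40 min / OT 0 h 0 min; Thu reg 5 h 46 min / OT 0 h 0 min; Fri reg 7 h 48 min / OT 0 h 0 min; Sat reg 7 h 8 min / OT 0 h 0 min; Sun reg 7 h 44 min / OT 0 h 0 min.
Totals: regular 32 h 6 min, overtime 0 h 0 min.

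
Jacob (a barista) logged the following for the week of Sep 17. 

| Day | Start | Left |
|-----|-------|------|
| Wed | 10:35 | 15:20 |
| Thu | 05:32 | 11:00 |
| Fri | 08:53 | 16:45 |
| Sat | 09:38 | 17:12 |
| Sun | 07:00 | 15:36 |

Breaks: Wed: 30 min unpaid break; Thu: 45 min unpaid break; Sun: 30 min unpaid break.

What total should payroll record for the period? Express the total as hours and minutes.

32 h 30 min

Wed: 10:35–15:20 = 4 h 45 min; less 30 min break → 4 h 15 min
Thu: 05:32–11:00 = 5 h 28 min; less 45 min break → 4 h 43 min
Fri: 08:53–16:45 = 7 h 52 min
Sat: 09:38–17:12 = 7 h 34 min
Sun: 07:00–15:36 = 8 h 36 min; less 30 min break → 8 h 6 min
Total: 4 h 15 min + 4 h 43 min + 7 h 52 min + 7 h 34 min + 8 h 6 min = 32 h 30 min.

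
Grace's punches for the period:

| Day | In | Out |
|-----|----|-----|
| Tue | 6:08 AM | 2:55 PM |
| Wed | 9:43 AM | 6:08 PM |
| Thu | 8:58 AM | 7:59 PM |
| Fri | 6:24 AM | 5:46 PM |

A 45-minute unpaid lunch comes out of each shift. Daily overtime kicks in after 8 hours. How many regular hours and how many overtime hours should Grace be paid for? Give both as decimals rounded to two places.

Tue: 6:08 AM–2:55 PM = 8 h 47 min; less 45 min break → 8 h 2 min
Wed: 9:43 AM–6:08 PM = 8 h 25 min; less 45 min break → 7 h 40 min
Thu: 8:58 AM–7:59 PM = 11 h 1 min; less 45 min break → 10 h 16 min
Fri: 6:24 AM–5:46 PM = 11 h 22 min; less 45 min break → 10 h 37 min
Tue reg 8 h 0 min / OT 0 h 2 min; Wed reg 7 h 40 min / OT 0 h 0 min; Thu reg 8 h 0 min / OT 2 h 16 min; Fri reg 8 h 0 min / OT 2 h 37 min.
Totals: regular 31 h 40 min, overtime 4 h 55 min.

Regular 31.67 hours, overtime 4.92 hours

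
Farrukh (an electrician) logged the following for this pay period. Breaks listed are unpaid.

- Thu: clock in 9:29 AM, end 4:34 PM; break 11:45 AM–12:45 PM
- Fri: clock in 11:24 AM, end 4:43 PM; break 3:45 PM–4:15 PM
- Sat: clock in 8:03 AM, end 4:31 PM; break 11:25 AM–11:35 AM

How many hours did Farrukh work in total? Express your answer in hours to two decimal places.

19.20 hours

Thu: 9:29 AM–4:34 PM = 7 h 5 min; less 60 min break → 6 h 5 min
Fri: 11:24 AM–4:43 PM = 5 h 19 min; less 30 min break → 4 h 49 min
Sat: 8:03 AM–4:31 PM = 8 h 28 min; less 10 min break → 8 h 18 min
Total: 6 h 5 min + 4 h 49 min + 8 h 18 min = 19 h 12 min.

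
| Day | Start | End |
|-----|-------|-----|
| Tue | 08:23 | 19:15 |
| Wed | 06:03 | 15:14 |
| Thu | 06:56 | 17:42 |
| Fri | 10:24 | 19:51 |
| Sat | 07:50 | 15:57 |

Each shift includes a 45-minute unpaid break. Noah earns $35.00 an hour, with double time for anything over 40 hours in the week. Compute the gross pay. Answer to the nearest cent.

$1724.33

Tue: 08:23–19:15 = 10 h 52 min; less 45 min break → 10 h 7 min
Wed: 06:03–15:14 = 9 h 11 min; less 45 min break → 8 h 26 min
Thu: 06:56–17:42 = 10 h 46 min; less 45 min break → 10 h 1 min
Fri: 10:24–19:51 = 9 h 27 min; less 45 min break → 8 h 42 min
Sat: 07:50–15:57 = 8 h 7 min; less 45 min break → 7 h 22 min
Total worked: 44 h 38 min = 2678 min.
Regular 40 h 0 min = 2400 min at $35.00/h; overtime 4 h 38 min = 278 min at $70.00/h.
Pay = (2400 × $35.00 + 278 × $70.00) ÷ 60 = $1724.33.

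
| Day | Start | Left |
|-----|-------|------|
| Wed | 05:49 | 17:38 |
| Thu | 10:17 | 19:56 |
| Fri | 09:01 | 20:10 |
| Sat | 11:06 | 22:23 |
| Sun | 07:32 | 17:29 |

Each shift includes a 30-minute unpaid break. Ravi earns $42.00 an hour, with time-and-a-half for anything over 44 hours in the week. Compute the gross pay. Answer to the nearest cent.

$2311.05

Wed: 05:49–17:38 = 11 h 49 min; less 30 min break → 11 h 19 min
Thu: 10:17–19:56 = 9 h 39 min; less 30 min break → 9 h 9 min
Fri: 09:01–20:10 = 11 h 9 min; less 30 min break → 10 h 39 min
Sat: 11:06–22:23 = 11 h 17 min; less 30 min break → 10 h 47 min
Sun: 07:32–17:29 = 9 h 57 min; less 30 min break → 9 h 27 min
Total worked: 51 h 21 min = 3081 min.
Regular 44 h 0 min = 2640 min at $42.00/h; overtime 7 h 21 min = 441 min at $63.00/h.
Pay = (2640 × $42.00 + 441 × $63.00) ÷ 60 = $2311.05.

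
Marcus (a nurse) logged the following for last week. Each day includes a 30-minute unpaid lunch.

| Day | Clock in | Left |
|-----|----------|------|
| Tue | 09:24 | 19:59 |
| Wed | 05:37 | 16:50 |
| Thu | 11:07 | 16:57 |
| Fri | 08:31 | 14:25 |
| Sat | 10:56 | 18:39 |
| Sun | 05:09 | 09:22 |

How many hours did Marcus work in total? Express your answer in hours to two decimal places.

42.47 hours

Tue: 09:24–19:59 = 10 h 35 min; less 30 min break → 10 h 5 min
Wed: 05:37–16:50 = 11 h 13 min; less 30 min break → 10 h 43 min
Thu: 11:07–16:57 = 5 h 50 min; less 30 min break → 5 h 20 min
Fri: 08:31–14:25 = 5 h 54 min; less 30 min break → 5 h 24 min
Sat: 10:56–18:39 = 7 h 43 min; less 30 min break → 7 h 13 min
Sun: 05:09–09:22 = 4 h 13 min; less 30 min break → 3 h 43 min
Total: 10 h 5 min + 10 h 43 min + 5 h 20 min + 5 h 24 min + 7 h 13 min + 3 h 43 min = 42 h 28 min.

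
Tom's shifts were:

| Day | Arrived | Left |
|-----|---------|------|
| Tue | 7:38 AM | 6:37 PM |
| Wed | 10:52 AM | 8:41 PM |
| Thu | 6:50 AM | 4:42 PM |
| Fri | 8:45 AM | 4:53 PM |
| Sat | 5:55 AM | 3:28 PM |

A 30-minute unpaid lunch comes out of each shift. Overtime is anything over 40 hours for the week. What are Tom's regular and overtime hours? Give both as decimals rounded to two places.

Regular 40.00 hours, overtime 5.85 hours

Tue: 7:38 AM–6:37 PM = 10 h 59 min; less 30 min break → 10 h 29 min
Wed: 10:52 AM–8:41 PM = 9 h 49 min; less 30 min break → 9 h 19 min
Thu: 6:50 AM–4:42 PM = 9 h 52 min; less 30 min break → 9 h 22 min
Fri: 8:45 AM–4:53 PM = 8 h 8 min; less 30 min break → 7 h 38 min
Sat: 5:55 AM–3:28 PM = 9 h 33 min; less 30 min break → 9 h 3 min
Total worked: 45 h 51 min = 45.85 h.
Threshold 40 h → overtime 5 h 51 min, regular 40 h 0 min.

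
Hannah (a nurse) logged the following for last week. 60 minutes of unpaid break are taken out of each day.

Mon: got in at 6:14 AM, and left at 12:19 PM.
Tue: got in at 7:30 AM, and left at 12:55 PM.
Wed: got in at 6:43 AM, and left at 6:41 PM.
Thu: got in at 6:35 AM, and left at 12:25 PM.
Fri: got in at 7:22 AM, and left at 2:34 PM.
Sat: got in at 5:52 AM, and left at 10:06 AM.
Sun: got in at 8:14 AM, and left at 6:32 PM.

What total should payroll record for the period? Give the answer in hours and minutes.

Mon: 6:14 AM–12:19 PM = 6 h 5 min; less 60 min break → 5 h 5 min
Tue: 7:30 AM–12:55 PM = 5 h 25 min; less 60 min break → 4 h 25 min
Wed: 6:43 AM–6:41 PM = 11 h 58 min; less 60 min break → 10 h 58 min
Thu: 6:35 AM–12:25 PM = 5 h 50 min; less 60 min break → 4 h 50 min
Fri: 7:22 AM–2:34 PM = 7 h 12 min; less 60 min break → 6 h 12 min
Sat: 5:52 AM–10:06 AM = 4 h 14 min; less 60 min break → 3 h 14 min
Sun: 8:14 AM–6:32 PM = 10 h 18 min; less 60 min break → 9 h 18 min
Total: 5 h 5 min + 4 h 25 min + 10 h 58 min + 4 h 50 min + 6 h 12 min + 3 h 14 min + 9 h 18 min = 44 h 2 min.

44 h 2 min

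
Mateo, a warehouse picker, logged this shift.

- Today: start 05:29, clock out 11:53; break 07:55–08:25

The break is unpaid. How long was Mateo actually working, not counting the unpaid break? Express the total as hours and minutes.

Today: 05:29–11:53 = 6 h 24 min; less 30 min break → 5 h 54 min

5 h 54 min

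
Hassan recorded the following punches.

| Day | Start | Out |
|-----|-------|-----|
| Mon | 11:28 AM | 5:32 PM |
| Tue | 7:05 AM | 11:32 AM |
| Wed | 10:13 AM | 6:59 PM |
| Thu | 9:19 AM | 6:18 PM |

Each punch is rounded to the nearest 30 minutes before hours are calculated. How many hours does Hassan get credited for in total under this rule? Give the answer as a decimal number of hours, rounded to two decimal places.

Mon: in 11:28 AM→11:30 AM, out 5:32 PM→5:30 PM; 6 h 0 min
Tue: in 7:05 AM→7:00 AM, out 11:32 AM→11:30 AM; 4 h 30 min
Wed: in 10:13 AM→10:00 AM, out 6:59 PM→7:00 PM; 9 h 0 min
Thu: in 9:19 AM→9:30 AM, out 6:18 PM→6:30 PM; 9 h 0 min
Total credited: 28 h 30 min.

28.50 hours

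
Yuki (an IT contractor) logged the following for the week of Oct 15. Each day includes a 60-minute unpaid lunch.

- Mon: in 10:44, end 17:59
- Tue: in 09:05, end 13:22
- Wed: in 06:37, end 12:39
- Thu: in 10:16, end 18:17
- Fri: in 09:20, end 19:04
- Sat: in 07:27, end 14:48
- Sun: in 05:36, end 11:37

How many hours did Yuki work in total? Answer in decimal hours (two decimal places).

Mon: 10:44–17:59 = 7 h 15 min; less 60 min break → 6 h 15 min
Tue: 09:05–13:22 = 4 h 17 min; less 60 min break → 3 h 17 min
Wed: 06:37–12:39 = 6 h 2 min; less 60 min break → 5 h 2 min
Thu: 10:16–18:17 = 8 h 1 min; less 60 min break → 7 h 1 min
Fri: 09:20–19:04 = 9 h 44 min; less 60 min break → 8 h 44 min
Sat: 07:27–14:48 = 7 h 21 min; less 60 min break → 6 h 21 min
Sun: 05:36–11:37 = 6 h 1 min; less 60 min break → 5 h 1 min
Total: 6 h 15 min + 3 h 17 min + 5 h 2 min + 7 h 1 min + 8 h 44 min + 6 h 21 min + 5 h 1 min = 41 h 41 min.

41.68 hours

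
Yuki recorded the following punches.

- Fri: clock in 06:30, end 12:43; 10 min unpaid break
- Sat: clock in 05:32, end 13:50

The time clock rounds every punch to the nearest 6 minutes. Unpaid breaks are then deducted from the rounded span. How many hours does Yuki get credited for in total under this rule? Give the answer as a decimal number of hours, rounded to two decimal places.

14.33 hours

Fri: in 06:30→06:30, out 12:43→12:42; 6 h 12 min − 10 min = 6 h 2 min
Sat: in 05:32→05:30, out 13:50→13:48; 8 h 18 min
Total credited: 14 h 20 min.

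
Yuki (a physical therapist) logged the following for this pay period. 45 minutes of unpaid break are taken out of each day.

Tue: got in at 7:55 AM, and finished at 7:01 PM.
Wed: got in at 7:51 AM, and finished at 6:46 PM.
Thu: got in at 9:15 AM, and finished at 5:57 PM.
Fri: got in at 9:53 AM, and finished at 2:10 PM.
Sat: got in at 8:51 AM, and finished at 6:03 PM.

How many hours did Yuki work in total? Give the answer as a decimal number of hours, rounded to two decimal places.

40.45 hours

Tue: 7:55 AM–7:01 PM = 11 h 6 min; less 45 min break → 10 h 21 min
Wed: 7:51 AM–6:46 PM = 10 h 55 min; less 45 min break → 10 h 10 min
Thu: 9:15 AM–5:57 PM = 8 h 42 min; less 45 min break → 7 h 57 min
Fri: 9:53 AM–2:10 PM = 4 h 17 min; less 45 min break → 3 h 32 min
Sat: 8:51 AM–6:03 PM = 9 h 12 min; less 45 min break → 8 h 27 min
Total: 10 h 21 min + 10 h 10 min + 7 h 57 min + 3 h 32 min + 8 h 27 min = 40 h 27 min.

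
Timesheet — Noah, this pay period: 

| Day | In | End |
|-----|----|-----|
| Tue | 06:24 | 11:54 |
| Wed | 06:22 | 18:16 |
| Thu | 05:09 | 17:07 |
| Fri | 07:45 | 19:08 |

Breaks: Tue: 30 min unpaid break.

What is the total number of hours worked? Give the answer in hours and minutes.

Tue: 06:24–11:54 = 5 h 30 min; less 30 min break → 5 h 0 min
Wed: 06:22–18:16 = 11 h 54 min
Thu: 05:09–17:07 = 11 h 58 min
Fri: 07:45–19:08 = 11 h 23 min
Total: 5 h 0 min + 11 h 54 min + 11 h 58 min + 11 h 23 min = 40 h 15 min.

40 h 15 min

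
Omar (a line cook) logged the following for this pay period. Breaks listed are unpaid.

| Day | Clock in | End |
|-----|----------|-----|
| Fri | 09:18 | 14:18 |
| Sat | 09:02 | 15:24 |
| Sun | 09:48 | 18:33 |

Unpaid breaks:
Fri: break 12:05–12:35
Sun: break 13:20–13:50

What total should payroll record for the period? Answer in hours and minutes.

Fri: 09:18–14:18 = 5 h 0 min; less 30 min break → 4 h 30 min
Sat: 09:02–15:24 = 6 h 22 min
Sun: 09:48–18:33 = 8 h 45 min; less 30 min break → 8 h 15 min
Total: 4 h 30 min + 6 h 22 min + 8 h 15 min = 19 h 7 min.

19 h 7 min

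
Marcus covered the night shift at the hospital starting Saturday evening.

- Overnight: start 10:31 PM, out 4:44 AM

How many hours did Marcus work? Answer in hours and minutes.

Overnight: 10:31 PM → midnight = 1 h 29 min; midnight → 4:44 AM = 4 h 44 min; span 6 h 13 min

6 h 13 min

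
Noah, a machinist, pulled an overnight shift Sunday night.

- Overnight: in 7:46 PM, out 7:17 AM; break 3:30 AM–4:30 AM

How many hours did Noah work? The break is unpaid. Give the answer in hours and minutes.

Overnight: 7:46 PM → midnight = 4 h 14 min; midnight → 7:17 AM = 7 h 17 min; span 11 h 31 min; less 60 min break → 10 h 31 min

10 h 31 min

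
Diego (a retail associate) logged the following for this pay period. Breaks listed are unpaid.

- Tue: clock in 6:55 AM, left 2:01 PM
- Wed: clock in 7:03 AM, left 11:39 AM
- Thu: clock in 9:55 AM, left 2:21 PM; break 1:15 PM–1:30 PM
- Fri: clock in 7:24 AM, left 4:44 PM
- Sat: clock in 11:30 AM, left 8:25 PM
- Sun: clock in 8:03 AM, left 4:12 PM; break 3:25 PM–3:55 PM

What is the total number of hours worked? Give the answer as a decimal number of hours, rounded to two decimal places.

41.78 hours

Tue: 6:55 AM–2:01 PM = 7 h 6 min
Wed: 7:03 AM–11:39 AM = 4 h 36 min
Thu: 9:55 AM–2:21 PM = 4 h 26 min; less 15 min break → 4 h 11 min
Fri: 7:24 AM–4:44 PM = 9 h 20 min
Sat: 11:30 AM–8:25 PM = 8 h 55 min
Sun: 8:03 AM–4:12 PM = 8 h 9 min; less 30 min break → 7 h 39 min
Total: 7 h 6 min + 4 h 36 min + 4 h 11 min + 9 h 20 min + 8 h 55 min + 7 h 39 min = 41 h 47 min.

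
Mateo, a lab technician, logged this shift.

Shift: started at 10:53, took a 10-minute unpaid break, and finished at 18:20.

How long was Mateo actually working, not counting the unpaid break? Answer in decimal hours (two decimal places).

7.28 hours

Shift: 10:53–18:20 = 7 h 27 min; less 10 min break → 7 h 17 min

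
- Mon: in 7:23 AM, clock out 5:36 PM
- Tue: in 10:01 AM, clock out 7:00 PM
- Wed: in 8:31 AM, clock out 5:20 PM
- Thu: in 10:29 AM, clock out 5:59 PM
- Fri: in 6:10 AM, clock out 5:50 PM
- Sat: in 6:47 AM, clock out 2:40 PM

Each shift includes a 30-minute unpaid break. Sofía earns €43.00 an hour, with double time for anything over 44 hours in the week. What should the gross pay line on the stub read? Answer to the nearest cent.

€2585.73

Mon: 7:23 AM–5:36 PM = 10 h 13 min; less 30 min break → 9 h 43 min
Tue: 10:01 AM–7:00 PM = 8 h 59 min; less 30 min break → 8 h 29 min
Wed: 8:31 AM–5:20 PM = 8 h 49 min; less 30 min break → 8 h 19 min
Thu: 10:29 AM–5:59 PM = 7 h 30 min; less 30 min break → 7 h 0 min
Fri: 6:10 AM–5:50 PM = 11 h 40 min; less 30 min break → 11 h 10 min
Sat: 6:47 AM–2:40 PM = 7 h 53 min; less 30 min break → 7 h 23 min
Total worked: 52 h 4 min = 3124 min.
Regular 44 h 0 min = 2640 min at €43.00/h; overtime 8 h 4 min = 484 min at €86.00/h.
Pay = (2640 × €43.00 + 484 × €86.00) ÷ 60 = €2585.73.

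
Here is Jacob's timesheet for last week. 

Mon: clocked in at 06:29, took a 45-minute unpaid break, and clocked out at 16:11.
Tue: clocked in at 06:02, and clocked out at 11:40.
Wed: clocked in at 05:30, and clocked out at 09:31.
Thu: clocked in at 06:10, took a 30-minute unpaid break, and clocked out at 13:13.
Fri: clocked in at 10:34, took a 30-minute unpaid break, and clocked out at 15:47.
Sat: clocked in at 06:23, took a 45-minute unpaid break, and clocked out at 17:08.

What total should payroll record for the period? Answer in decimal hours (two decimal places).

Mon: 06:29–16:11 = 9 h 42 min; less 45 min break → 8 h 57 min
Tue: 06:02–11:40 = 5 h 38 min
Wed: 05:30–09:31 = 4 h 1 min
Thu: 06:10–13:13 = 7 h 3 min; less 30 min break → 6 h 33 min
Fri: 10:34–15:47 = 5 h 13 min; less 30 min break → 4 h 43 min
Sat: 06:23–17:08 = 10 h 45 min; less 45 min break → 10 h 0 min
Total: 8 h 57 min + 5 h 38 min + 4 h 1 min + 6 h 33 min + 4 h 43 min + 10 h 0 min = 39 h 52 min.

39.87 hours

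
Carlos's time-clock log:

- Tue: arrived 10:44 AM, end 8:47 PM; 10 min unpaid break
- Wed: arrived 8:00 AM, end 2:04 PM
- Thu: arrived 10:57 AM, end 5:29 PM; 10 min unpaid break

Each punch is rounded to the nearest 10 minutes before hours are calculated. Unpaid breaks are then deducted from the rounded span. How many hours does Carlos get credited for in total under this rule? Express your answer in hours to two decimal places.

22.33 hours

Tue: in 10:44 AM→10:40 AM, out 8:47 PM→8:50 PM; 10 h 10 min − 10 min = 10 h 0 min
Wed: in 8:00 AM→8:00 AM, out 2:04 PM→2:00 PM; 6 h 0 min
Thu: in 10:57 AM→11:00 AM, out 5:29 PM→5:30 PM; 6 h 30 min − 10 min = 6 h 20 min
Total credited: 22 h 20 min.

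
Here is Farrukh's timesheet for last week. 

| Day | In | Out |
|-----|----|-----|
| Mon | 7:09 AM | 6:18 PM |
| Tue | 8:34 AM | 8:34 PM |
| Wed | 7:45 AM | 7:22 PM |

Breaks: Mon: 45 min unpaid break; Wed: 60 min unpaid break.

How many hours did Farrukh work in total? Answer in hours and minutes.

Mon: 7:09 AM–6:18 PM = 11 h 9 min; less 45 min break → 10 h 24 min
Tue: 8:34 AM–8:34 PM = 12 h 0 min
Wed: 7:45 AM–7:22 PM = 11 h 37 min; less 60 min break → 10 h 37 min
Total: 10 h 24 min + 12 h 0 min + 10 h 37 min = 33 h 1 min.

33 h 1 min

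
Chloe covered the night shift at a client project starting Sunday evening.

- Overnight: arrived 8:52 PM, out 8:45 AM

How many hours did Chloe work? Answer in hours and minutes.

Overnight: 8:52 PM → midnight = 3 h 8 min; midnight → 8:45 AM = 8 h 45 min; span 11 h 53 min

11 h 53 min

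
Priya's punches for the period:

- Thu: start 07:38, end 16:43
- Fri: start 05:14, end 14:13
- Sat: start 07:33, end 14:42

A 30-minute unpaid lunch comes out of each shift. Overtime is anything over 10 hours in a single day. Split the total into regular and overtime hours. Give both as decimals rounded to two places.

Thu: 07:38–16:43 = 9 h 5 min; less 30 min break → 8 h 35 min
Fri: 05:14–14:13 = 8 h 59 min; less 30 min break → 8 h 29 min
Sat: 07:33–14:42 = 7 h 9 min; less 30 min break → 6 h 39 min
Thu reg 8 h 35 min / OT 0 h 0 min; Fri reg 8 h 29 min / OT 0 h 0 min; Sat reg 6 h 39 min / OT 0 h 0 min.
Totals: regular 23 h 43 min, overtime 0 h 0 min.

Regular 23.72 hours, overtime 0.00 hours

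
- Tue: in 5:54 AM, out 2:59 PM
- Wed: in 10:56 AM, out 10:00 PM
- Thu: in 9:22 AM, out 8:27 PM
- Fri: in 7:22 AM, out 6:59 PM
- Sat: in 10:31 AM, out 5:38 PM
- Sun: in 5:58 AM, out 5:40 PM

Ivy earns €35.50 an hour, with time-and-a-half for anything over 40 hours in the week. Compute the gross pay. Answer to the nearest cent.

€2573.75

Tue: 5:54 AM–2:59 PM = 9 h 5 min
Wed: 10:56 AM–10:00 PM = 11 h 4 min
Thu: 9:22 AM–8:27 PM = 11 h 5 min
Fri: 7:22 AM–6:59 PM = 11 h 37 min
Sat: 10:31 AM–5:38 PM = 7 h 7 min
Sun: 5:58 AM–5:40 PM = 11 h 42 min
Total worked: 61 h 40 min = 3700 min.
Regular 40 h 0 min = 2400 min at €35.50/h; overtime 21 h 40 min = 1300 min at €53.25/h.
Pay = (2400 × €35.50 + 1300 × €53.25) ÷ 60 = €2573.75.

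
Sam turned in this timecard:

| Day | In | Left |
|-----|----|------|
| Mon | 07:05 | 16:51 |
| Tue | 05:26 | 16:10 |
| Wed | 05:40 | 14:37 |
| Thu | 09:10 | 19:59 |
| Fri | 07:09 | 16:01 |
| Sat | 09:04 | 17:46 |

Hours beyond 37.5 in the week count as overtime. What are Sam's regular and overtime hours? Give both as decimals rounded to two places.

Mon: 07:05–16:51 = 9 h 46 min
Tue: 05:26–16:10 = 10 h 44 min
Wed: 05:40–14:37 = 8 h 57 min
Thu: 09:10–19:59 = 10 h 49 min
Fri: 07:09–16:01 = 8 h 52 min
Sat: 09:04–17:46 = 8 h 42 min
Total worked: 57 h 50 min = 57.83 h.
Threshold 37.5 h → overtime 20 h 20 min, regular 37 h 30 min.

Regular 37.50 hours, overtime 20.33 hours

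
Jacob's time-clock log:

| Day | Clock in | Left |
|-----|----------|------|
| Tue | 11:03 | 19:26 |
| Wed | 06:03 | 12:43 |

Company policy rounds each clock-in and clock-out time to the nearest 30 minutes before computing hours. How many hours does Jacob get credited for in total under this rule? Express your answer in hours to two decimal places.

15.00 hours

Tue: in 11:03→11:00, out 19:26→19:30; 8 h 30 min
Wed: in 06:03→06:00, out 12:43→12:30; 6 h 30 min
Total credited: 15 h 0 min.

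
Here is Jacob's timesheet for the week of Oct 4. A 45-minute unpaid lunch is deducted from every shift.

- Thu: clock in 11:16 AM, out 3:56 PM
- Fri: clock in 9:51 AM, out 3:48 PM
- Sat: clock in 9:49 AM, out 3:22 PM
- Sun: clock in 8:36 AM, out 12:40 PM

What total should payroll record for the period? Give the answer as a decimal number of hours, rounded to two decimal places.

17.23 hours

Thu: 11:16 AM–3:56 PM = 4 h 40 min; less 45 min break → 3 h 55 min
Fri: 9:51 AM–3:48 PM = 5 h 57 min; less 45 min break → 5 h 12 min
Sat: 9:49 AM–3:22 PM = 5 h 33 min; less 45 min break → 4 h 48 min
Sun: 8:36 AM–12:40 PM = 4 h 4 min; less 45 min break → 3 h 19 min
Total: 3 h 55 min + 5 h 12 min + 4 h 48 min + 3 h 19 min = 17 h 14 min.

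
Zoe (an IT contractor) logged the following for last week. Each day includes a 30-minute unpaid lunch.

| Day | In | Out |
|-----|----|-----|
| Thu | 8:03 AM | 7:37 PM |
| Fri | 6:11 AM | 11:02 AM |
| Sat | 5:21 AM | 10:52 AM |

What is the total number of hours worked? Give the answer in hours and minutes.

20 h 26 min

Thu: 8:03 AM–7:37 PM = 11 h 34 min; less 30 min break → 11 h 4 min
Fri: 6:11 AM–11:02 AM = 4 h 51 min; less 30 min break → 4 h 21 min
Sat: 5:21 AM–10:52 AM = 5 h 31 min; less 30 min break → 5 h 1 min
Total: 11 h 4 min + 4 h 21 min + 5 h 1 min = 20 h 26 min.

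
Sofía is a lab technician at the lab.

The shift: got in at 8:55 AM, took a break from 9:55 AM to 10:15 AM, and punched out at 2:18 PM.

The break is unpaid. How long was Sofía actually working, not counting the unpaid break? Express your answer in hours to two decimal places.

The shift: 8:55 AM–2:18 PM = 5 h 23 min; less 20 min break → 5 h 3 min

5.05 hours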